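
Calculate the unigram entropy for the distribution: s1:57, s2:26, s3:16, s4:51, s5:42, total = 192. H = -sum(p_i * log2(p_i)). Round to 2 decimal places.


Computing entropy H = -sum(p_i * log2(p_i)):
  s1: p = 57/192 = 0.2969, -p*log2(p) = 0.5201
  s2: p = 26/192 = 0.1354, -p*log2(p) = 0.3906
  s3: p = 16/192 = 0.0833, -p*log2(p) = 0.2987
  s4: p = 51/192 = 0.2656, -p*log2(p) = 0.5080
  s5: p = 42/192 = 0.2188, -p*log2(p) = 0.4796
H = sum of terms = 2.1970
Rounded to 2 decimals: 2.20

2.20


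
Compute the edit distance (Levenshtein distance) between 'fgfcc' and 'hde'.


Building DP table for s1='fgfcc' (len 5) and s2='hde' (len 3):
       h  d  e
    0  1  2  3
  f 1  1  2  3
  g 2  2  2  3
  f 3  3  3  3
  c 4  4  4  4
  c 5  5  5  5
Edit distance = dp[5][3] = 5

5


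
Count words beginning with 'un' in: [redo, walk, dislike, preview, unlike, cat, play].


Checking each word for prefix 'un':
  'redo' -> no (count: 0)
  'walk' -> no (count: 0)
  'dislike' -> no (count: 0)
  'preview' -> no (count: 0)
  'unlike' -> YES, starts with 'un' (count: 1)
  'cat' -> no (count: 1)
  'play' -> no (count: 1)
Total with prefix 'un': 1

1


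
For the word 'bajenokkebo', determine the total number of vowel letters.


Scanning each character of 'bajenokkebo':
  Position 1: 'b' -> consonant (running count: 0)
  Position 2: 'a' -> vowel (running count: 1)
  Position 3: 'j' -> consonant (running count: 1)
  Position 4: 'e' -> vowel (running count: 2)
  Position 5: 'n' -> consonant (running count: 2)
  Position 6: 'o' -> vowel (running count: 3)
  Position 7: 'k' -> consonant (running count: 3)
  Position 8: 'k' -> consonant (running count: 3)
  Position 9: 'e' -> vowel (running count: 4)
  Position 10: 'b' -> consonant (running count: 4)
  Position 11: 'o' -> vowel (running count: 5)
Total vowels: 5

5


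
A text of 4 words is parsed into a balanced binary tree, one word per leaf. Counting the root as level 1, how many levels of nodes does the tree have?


In a balanced binary tree with n leaves the deepest leaf is ceil(log2(n)) edges below the root,
so counting node levels inclusive of root and leaves gives ceil(log2(n)) + 1 levels.
log2(4) = 2.0000
ceil(2.0000) = 2
levels = 2 + 1 = 3

3


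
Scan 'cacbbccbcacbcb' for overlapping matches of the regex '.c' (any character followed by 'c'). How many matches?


Pattern: .c means any character followed by 'c'.
Scanning 'cacbbccbcacbcb' position-by-position:
  Pos 0: window 'ca' -> no
  Pos 1: window 'ac' -> MATCH
  Pos 2: window 'cb' -> no
  Pos 3: window 'bb' -> no
  Pos 4: window 'bc' -> MATCH
  Pos 5: window 'cc' -> MATCH
  Pos 6: window 'cb' -> no
  Pos 7: window 'bc' -> MATCH
  Pos 8: window 'ca' -> no
  Pos 9: window 'ac' -> MATCH
  Pos 10: window 'cb' -> no
  Pos 11: window 'bc' -> MATCH
  Pos 12: window 'cb' -> no
  Pos 13: window 'b' -> no
Total matches: 6

6


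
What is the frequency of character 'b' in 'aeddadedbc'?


Scanning 'aeddadedbc' for 'b':
  Position 8: 'b' -> MATCH (count: 1)
Total occurrences of 'b': 1

1


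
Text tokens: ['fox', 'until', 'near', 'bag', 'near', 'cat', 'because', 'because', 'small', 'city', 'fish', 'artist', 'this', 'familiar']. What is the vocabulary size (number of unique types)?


Listing all tokens and tracking unique types:
  Token 1: 'fox' -> NEW (unique so far: 1)
  Token 2: 'until' -> NEW (unique so far: 2)
  Token 3: 'near' -> NEW (unique so far: 3)
  Token 4: 'bag' -> NEW (unique so far: 4)
  Token 5: 'near' -> duplicate (unique so far: 4)
  Token 6: 'cat' -> NEW (unique so far: 5)
  Token 7: 'because' -> NEW (unique so far: 6)
  Token 8: 'because' -> duplicate (unique so far: 6)
  Token 9: 'small' -> NEW (unique so far: 7)
  Token 10: 'city' -> NEW (unique so far: 8)
  Token 11: 'fish' -> NEW (unique so far: 9)
  Token 12: 'artist' -> NEW (unique so far: 10)
  Token 13: 'this' -> NEW (unique so far: 11)
  Token 14: 'familiar' -> NEW (unique so far: 12)
Unique types: ('artist', 'bag', 'because', 'cat', 'city', 'familiar', 'fish', 'fox', 'near', 'small', 'this', 'until')
Vocabulary size: 12

12


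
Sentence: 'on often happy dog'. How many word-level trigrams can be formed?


Word trigrams from [4] words:
  Trigram 1: (on often happy)
  Trigram 2: (often happy dog)
Total word trigrams: 4 - 2 = 2

2


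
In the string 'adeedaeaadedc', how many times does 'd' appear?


Scanning 'adeedaeaadedc' for 'd':
  Position 1: 'd' -> MATCH (count: 1)
  Position 4: 'd' -> MATCH (count: 2)
  Position 9: 'd' -> MATCH (count: 3)
  Position 11: 'd' -> MATCH (count: 4)
Total occurrences of 'd': 4

4


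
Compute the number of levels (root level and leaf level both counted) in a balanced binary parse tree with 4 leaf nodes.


In a balanced binary tree with n leaves the deepest leaf is ceil(log2(n)) edges below the root,
so counting node levels inclusive of root and leaves gives ceil(log2(n)) + 1 levels.
log2(4) = 2.0000
ceil(2.0000) = 2
levels = 2 + 1 = 3

3


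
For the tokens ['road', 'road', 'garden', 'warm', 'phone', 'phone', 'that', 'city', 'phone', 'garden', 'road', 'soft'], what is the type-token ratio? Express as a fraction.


Tokens: 12
Unique types: ('city', 'garden', 'phone', 'road', 'soft', 'that', 'warm') = 7
TTR = 7/12
Already in lowest terms.

7/12


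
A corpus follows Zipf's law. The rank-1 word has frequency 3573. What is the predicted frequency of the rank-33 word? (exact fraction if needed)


Zipf's law: freq(rank) = f1 / rank
f1 = 3573, rank = 33
freq = 3573 / 33
GCD(3573, 33) = 3
Simplified: 1191/11

1191/11


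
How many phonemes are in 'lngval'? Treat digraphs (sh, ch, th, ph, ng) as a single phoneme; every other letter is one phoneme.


Parsing 'lngval' greedily, digraphs first:
  'l' -> consonant phoneme (phonemes so far: 1)
  'ng' -> digraph (1 consonant phoneme) (phonemes so far: 2)
  'v' -> consonant phoneme (phonemes so far: 3)
  'a' -> vowel phoneme (phonemes so far: 4)
  'l' -> consonant phoneme (phonemes so far: 5)
Total phonemes: 5

5


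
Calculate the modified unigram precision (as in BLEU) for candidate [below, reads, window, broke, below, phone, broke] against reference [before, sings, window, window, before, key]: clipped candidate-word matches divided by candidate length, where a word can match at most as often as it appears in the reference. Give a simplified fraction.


Reference word counts: {'before': 2, 'key': 1, 'sings': 1, 'window': 2}
Checking each candidate word (with clipping):
  'below' -> not in reference -> no match (matches: 0)
  'reads' -> not in reference -> no match (matches: 0)
  'window' -> in reference (ref count 2, used 1/2) -> match (matches: 1)
  'broke' -> not in reference -> no match (matches: 1)
  'below' -> not in reference -> no match (matches: 1)
  'phone' -> not in reference -> no match (matches: 1)
  'broke' -> not in reference -> no match (matches: 1)
Clipped matches: 1, Candidate length: 7
Precision = 1/7

1/7


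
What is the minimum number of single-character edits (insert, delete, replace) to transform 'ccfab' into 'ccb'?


Building DP table for s1='ccfab' (len 5) and s2='ccb' (len 3):
       c  c  b
    0  1  2  3
  c 1  0  1  2
  c 2  1  0  1
  f 3  2  1  1
  a 4  3  2  2
  b 5  4  3  2
Edit distance = dp[5][3] = 2

2


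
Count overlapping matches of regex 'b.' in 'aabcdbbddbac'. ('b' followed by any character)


Pattern: b. means 'b' followed by any character.
Scanning 'aabcdbbddbac' position-by-position:
  Pos 0: window 'aa' -> no
  Pos 1: window 'ab' -> no
  Pos 2: window 'bc' -> MATCH
  Pos 3: window 'cd' -> no
  Pos 4: window 'db' -> no
  Pos 5: window 'bb' -> MATCH
  Pos 6: window 'bd' -> MATCH
  Pos 7: window 'dd' -> no
  Pos 8: window 'db' -> no
  Pos 9: window 'ba' -> MATCH
  Pos 10: window 'ac' -> no
  Pos 11: window 'c' -> no
Total matches: 4

4


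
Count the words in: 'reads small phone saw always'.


Counting words by splitting on spaces:
  Word 1: 'reads'
  Word 2: 'small'
  Word 3: 'phone'
  Word 4: 'saw'
  Word 5: 'always'
Total words: 5

5


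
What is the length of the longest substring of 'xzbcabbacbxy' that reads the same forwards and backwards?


Scanning 'xzbcabbacbxy' for palindromic substrings.
Substring at positions 2-9: 'bcabbacb'.
Check: reverse('bcabbacb') = 'bcabbacb' -> palindrome confirmed.
Neighbouring characters ('z' / 'x') break symmetry, so it cannot extend further.
No longer palindromic substring exists; longest length = 8

8


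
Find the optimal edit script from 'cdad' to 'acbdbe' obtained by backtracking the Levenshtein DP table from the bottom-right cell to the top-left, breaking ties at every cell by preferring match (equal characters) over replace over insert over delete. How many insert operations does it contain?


Edit distance = 4. Backtracking from cell (4, 6) with preference match > replace > insert > delete,
then listing the resulting alignment 'cdad' -> 'acbdbe' left to right:
  Step 1: insert 'a' [insertion #1]
  Step 2: keep 'c'
  Step 3: insert 'b' [insertion #2]
  Step 4: keep 'd'
  Step 5: replace a->b
  Step 6: replace d->e
Total insertions: 2

2


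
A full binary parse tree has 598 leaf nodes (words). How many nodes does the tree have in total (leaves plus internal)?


Leaf nodes (terminals): 598
Internal nodes = n - 1 = 598 - 1 = 597
Total = leaves + internal = 598 + 597 = 1195

1195


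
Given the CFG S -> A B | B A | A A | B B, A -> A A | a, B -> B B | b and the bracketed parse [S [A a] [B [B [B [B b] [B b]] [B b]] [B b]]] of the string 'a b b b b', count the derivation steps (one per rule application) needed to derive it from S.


Every bracketed nonterminal node [X ...] in the tree is produced by exactly one rule application.
Reading the tree off as a leftmost derivation:
  Step 1: S  =>  A B   (applied S -> A B)
  Step 2: A B  =>  a B   (applied A -> a)
  Step 3: a B  =>  a B B   (applied B -> B B)
  Step 4: a B B  =>  a B B B   (applied B -> B B)
  Step 5: a B B B  =>  a B B B B   (applied B -> B B)
  Step 6: a B B B B  =>  a b B B B   (applied B -> b)
  Step 7: a b B B B  =>  a b b B B   (applied B -> b)
  Step 8: a b b B B  =>  a b b b B   (applied B -> b)
  Step 9: a b b b B  =>  a b b b b   (applied B -> b)
Final yield: a b b b b
Total rewrite steps: 9

9


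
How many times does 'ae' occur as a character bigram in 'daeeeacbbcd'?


Scanning 'daeeeacbbcd' for bigram 'ae':
  Position 0: 'da' -> no
  Position 1: 'ae' -> MATCH
  Position 2: 'ee' -> no
  Position 3: 'ee' -> no
  Position 4: 'ea' -> no
  Position 5: 'ac' -> no
  Position 6: 'cb' -> no
  Position 7: 'bb' -> no
  Position 8: 'bc' -> no
  Position 9: 'cd' -> no
Total matches: 1

1


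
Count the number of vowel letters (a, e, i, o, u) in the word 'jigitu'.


Scanning each character of 'jigitu':
  Position 1: 'j' -> consonant (running count: 0)
  Position 2: 'i' -> vowel (running count: 1)
  Position 3: 'g' -> consonant (running count: 1)
  Position 4: 'i' -> vowel (running count: 2)
  Position 5: 't' -> consonant (running count: 2)
  Position 6: 'u' -> vowel (running count: 3)
Total vowels: 3

3


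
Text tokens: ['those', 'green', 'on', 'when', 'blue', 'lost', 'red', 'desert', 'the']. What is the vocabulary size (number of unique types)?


Listing all tokens and tracking unique types:
  Token 1: 'those' -> NEW (unique so far: 1)
  Token 2: 'green' -> NEW (unique so far: 2)
  Token 3: 'on' -> NEW (unique so far: 3)
  Token 4: 'when' -> NEW (unique so far: 4)
  Token 5: 'blue' -> NEW (unique so far: 5)
  Token 6: 'lost' -> NEW (unique so far: 6)
  Token 7: 'red' -> NEW (unique so far: 7)
  Token 8: 'desert' -> NEW (unique so far: 8)
  Token 9: 'the' -> NEW (unique so far: 9)
Unique types: ('blue', 'desert', 'green', 'lost', 'on', 'red', 'the', 'those', 'when')
Vocabulary size: 9

9


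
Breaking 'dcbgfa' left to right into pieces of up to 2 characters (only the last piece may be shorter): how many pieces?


'dcbgfa' has 6 characters.
Chunking with max size 2:
  Chunk 1: 'dc' (positions 0-1)
  Chunk 2: 'bg' (positions 2-3)
  Chunk 3: 'fa' (positions 4-5)
Total chunks: ceil(6 / 2) = 3

3


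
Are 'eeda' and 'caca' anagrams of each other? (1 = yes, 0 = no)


Sort characters of 'eeda': 'adee'
Sort characters of 'caca': 'aacc'
Sorted forms differ -> they are NOT anagrams
Result: 0

0


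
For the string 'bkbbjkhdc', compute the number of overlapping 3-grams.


String 'bkbbjkhdc' has length L = 9.
Number of overlapping n-grams = L - n + 1
Substituting: 9 - 3 + 1 = 7

7


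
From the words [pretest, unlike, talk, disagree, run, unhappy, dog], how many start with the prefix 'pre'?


Checking each word for prefix 'pre':
  'pretest' -> YES, starts with 'pre' (count: 1)
  'unlike' -> no (count: 1)
  'talk' -> no (count: 1)
  'disagree' -> no (count: 1)
  'run' -> no (count: 1)
  'unhappy' -> no (count: 1)
  'dog' -> no (count: 1)
Total with prefix 'pre': 1

1


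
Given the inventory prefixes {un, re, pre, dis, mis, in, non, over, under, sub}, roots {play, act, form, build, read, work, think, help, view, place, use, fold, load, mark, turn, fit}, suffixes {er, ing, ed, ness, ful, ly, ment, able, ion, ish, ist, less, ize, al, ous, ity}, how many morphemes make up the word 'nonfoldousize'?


Segmenting 'nonfoldousize' against the inventory:
  'non' -> prefix (morpheme 1)
  'fold' -> root (morpheme 2)
  'ous' -> suffix (morpheme 3)
  'ize' -> suffix (morpheme 4)
Total morphemes: 4

4


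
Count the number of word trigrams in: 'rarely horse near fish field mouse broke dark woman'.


Word trigrams from [9] words:
  Trigram 1: (rarely horse near)
  Trigram 2: (horse near fish)
  Trigram 3: (near fish field)
  Trigram 4: (fish field mouse)
  Trigram 5: (field mouse broke)
  Trigram 6: (mouse broke dark)
  Trigram 7: (broke dark woman)
Total word trigrams: 9 - 2 = 7

7


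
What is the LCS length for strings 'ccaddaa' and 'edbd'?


DP table for LCS of 'ccaddaa' and 'edbd':
       e  d  b  d
    0  0  0  0  0
  c 0  0  0  0  0
  c 0  0  0  0  0
  a 0  0  0  0  0
  d 0  0  1  1  1
  d 0  0  1  1  2
  a 0  0  1  1  2
  a 0  0  1  1  2
LCS: 'dd'
LCS length = 2

2


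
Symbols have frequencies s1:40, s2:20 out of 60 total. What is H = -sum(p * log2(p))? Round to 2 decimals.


Computing entropy H = -sum(p_i * log2(p_i)):
  s1: p = 40/60 = 0.6667, -p*log2(p) = 0.3900
  s2: p = 20/60 = 0.3333, -p*log2(p) = 0.5283
H = sum of terms = 0.9183
Rounded to 2 decimals: 0.92

0.92


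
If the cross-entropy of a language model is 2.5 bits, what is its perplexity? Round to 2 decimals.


Perplexity formula: PP = 2^H
H = 2.5
PP = 2^2.5
Decompose: 2^2.5 = 2^2 * 2^0.5 = 2^2 * sqrt(2)
2^2 = 4, sqrt(2) ~ 1.4142136
PP ~ 4 * 1.4142136 = 5.6568544
Rounded to 2 decimals: 5.66

5.66


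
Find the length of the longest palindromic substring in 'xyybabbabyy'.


Scanning 'xyybabbabyy' for palindromic substrings.
Substring at positions 1-10: 'yybabbabyy'.
Check: reverse('yybabbabyy') = 'yybabbabyy' -> palindrome confirmed.
Neighbouring characters ('x' / '-') break symmetry, so it cannot extend further.
No longer palindromic substring exists; longest length = 10

10


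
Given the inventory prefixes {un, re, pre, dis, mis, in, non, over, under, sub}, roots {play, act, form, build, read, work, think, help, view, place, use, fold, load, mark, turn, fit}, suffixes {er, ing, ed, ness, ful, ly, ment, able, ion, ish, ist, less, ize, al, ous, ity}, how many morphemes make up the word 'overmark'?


Segmenting 'overmark' against the inventory:
  'over' -> prefix (morpheme 1)
  'mark' -> root (morpheme 2)
Total morphemes: 2

2


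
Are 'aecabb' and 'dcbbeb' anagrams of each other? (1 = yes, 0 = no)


Sort characters of 'aecabb': 'aabbce'
Sort characters of 'dcbbeb': 'bbbcde'
Sorted forms differ -> they are NOT anagrams
Result: 0

0


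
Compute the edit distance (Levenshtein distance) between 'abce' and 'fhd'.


Building DP table for s1='abce' (len 4) and s2='fhd' (len 3):
       f  h  d
    0  1  2  3
  a 1  1  2  3
  b 2  2  2  3
  c 3  3  3  3
  e 4  4  4  4
Edit distance = dp[4][3] = 4

4


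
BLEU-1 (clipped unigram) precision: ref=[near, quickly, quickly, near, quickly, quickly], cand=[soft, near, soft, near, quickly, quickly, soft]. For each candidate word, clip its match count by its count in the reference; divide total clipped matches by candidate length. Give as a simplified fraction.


Reference word counts: {'near': 2, 'quickly': 4}
Checking each candidate word (with clipping):
  'soft' -> not in reference -> no match (matches: 0)
  'near' -> in reference (ref count 2, used 1/2) -> match (matches: 1)
  'soft' -> not in reference -> no match (matches: 1)
  'near' -> in reference (ref count 2, used 2/2) -> match (matches: 2)
  'quickly' -> in reference (ref count 4, used 1/4) -> match (matches: 3)
  'quickly' -> in reference (ref count 4, used 2/4) -> match (matches: 4)
  'soft' -> not in reference -> no match (matches: 4)
Clipped matches: 4, Candidate length: 7
Precision = 4/7

4/7


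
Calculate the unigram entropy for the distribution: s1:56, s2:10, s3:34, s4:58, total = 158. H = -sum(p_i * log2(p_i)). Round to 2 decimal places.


Computing entropy H = -sum(p_i * log2(p_i)):
  s1: p = 56/158 = 0.3544, -p*log2(p) = 0.5304
  s2: p = 10/158 = 0.0633, -p*log2(p) = 0.2520
  s3: p = 34/158 = 0.2152, -p*log2(p) = 0.4769
  s4: p = 58/158 = 0.3671, -p*log2(p) = 0.5307
H = sum of terms = 1.7900
Rounded to 2 decimals: 1.79

1.79


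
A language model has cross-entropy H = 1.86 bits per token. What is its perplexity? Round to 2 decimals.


Perplexity formula: PP = 2^H
H = 1.86
PP = 2^1.86
Decompose: 2^1.86 = 2^1 * 2^0.86
2^1 = 2, 2^0.86 ~ 1.8150383
PP ~ 2 * 1.8150383 = 3.6300766
Rounded to 2 decimals: 3.63

3.63


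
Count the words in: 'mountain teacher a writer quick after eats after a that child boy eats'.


Counting words by splitting on spaces:
  Word 1: 'mountain'
  Word 2: 'teacher'
  Word 3: 'a'
  Word 4: 'writer'
  Word 5: 'quick'
  Word 6: 'after'
  Word 7: 'eats'
  Word 8: 'after'
  Word 9: 'a'
  Word 10: 'that'
  Word 11: 'child'
  Word 12: 'boy'
  Word 13: 'eats'
Total words: 13

13


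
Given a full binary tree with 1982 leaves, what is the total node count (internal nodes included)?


Leaf nodes (terminals): 1982
Internal nodes = n - 1 = 1982 - 1 = 1981
Total = leaves + internal = 1982 + 1981 = 3963

3963


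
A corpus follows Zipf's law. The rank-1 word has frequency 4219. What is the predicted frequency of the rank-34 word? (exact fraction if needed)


Zipf's law: freq(rank) = f1 / rank
f1 = 4219, rank = 34
freq = 4219 / 34
GCD(4219, 34) = 1
Simplified: 4219/34

4219/34


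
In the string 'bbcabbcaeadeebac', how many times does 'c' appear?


Scanning 'bbcabbcaeadeebac' for 'c':
  Position 2: 'c' -> MATCH (count: 1)
  Position 6: 'c' -> MATCH (count: 2)
  Position 15: 'c' -> MATCH (count: 3)
Total occurrences of 'c': 3

3


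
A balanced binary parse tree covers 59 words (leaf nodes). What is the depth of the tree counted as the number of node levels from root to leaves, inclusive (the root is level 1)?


In a balanced binary tree with n leaves the deepest leaf is ceil(log2(n)) edges below the root,
so counting node levels inclusive of root and leaves gives ceil(log2(n)) + 1 levels.
log2(59) = 5.8826
ceil(5.8826) = 6
levels = 6 + 1 = 7

7


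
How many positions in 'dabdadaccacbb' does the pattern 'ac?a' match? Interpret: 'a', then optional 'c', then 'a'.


Pattern: ac?a means 'a', then optional 'c', then 'a'.
Scanning 'dabdadaccacbb' position-by-position:
  Pos 0: window 'dab' -> no
  Pos 1: window 'abd' -> no
  Pos 2: window 'bda' -> no
  Pos 3: window 'dad' -> no
  Pos 4: window 'ada' -> no
  Pos 5: window 'dac' -> no
  Pos 6: window 'acc' -> no
  Pos 7: window 'cca' -> no
  Pos 8: window 'cac' -> no
  Pos 9: window 'acb' -> no
  Pos 10: window 'cbb' -> no
  Pos 11: window 'bb' -> no
  Pos 12: window 'b' -> no
Total matches: 0

0


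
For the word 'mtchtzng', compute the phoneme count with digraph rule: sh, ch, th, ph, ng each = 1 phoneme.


Parsing 'mtchtzng' greedily, digraphs first:
  'm' -> consonant phoneme (phonemes so far: 1)
  't' -> consonant phoneme (phonemes so far: 2)
  'ch' -> digraph (1 consonant phoneme) (phonemes so far: 3)
  't' -> consonant phoneme (phonemes so far: 4)
  'z' -> consonant phoneme (phonemes so far: 5)
  'ng' -> digraph (1 consonant phoneme) (phonemes so far: 6)
Total phonemes: 6

6


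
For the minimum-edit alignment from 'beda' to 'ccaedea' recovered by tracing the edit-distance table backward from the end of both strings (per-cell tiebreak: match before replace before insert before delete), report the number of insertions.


Edit distance = 4. Backtracking from cell (4, 7) with preference match > replace > insert > delete,
then listing the resulting alignment 'beda' -> 'ccaedea' left to right:
  Step 1: insert 'c' [insertion #1]
  Step 2: insert 'c' [insertion #2]
  Step 3: replace b->a
  Step 4: keep 'e'
  Step 5: keep 'd'
  Step 6: insert 'e' [insertion #3]
  Step 7: keep 'a'
Total insertions: 3

3


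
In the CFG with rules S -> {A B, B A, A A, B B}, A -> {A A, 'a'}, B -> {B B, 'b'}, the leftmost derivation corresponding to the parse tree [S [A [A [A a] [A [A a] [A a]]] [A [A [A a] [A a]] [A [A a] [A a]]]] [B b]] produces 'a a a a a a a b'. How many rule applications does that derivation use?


Every bracketed nonterminal node [X ...] in the tree is produced by exactly one rule application.
Reading the tree off as a leftmost derivation:
  Step 1: S  =>  A B   (applied S -> A B)
  Step 2: A B  =>  A A B   (applied A -> A A)
  Step 3: A A B  =>  A A A B   (applied A -> A A)
  Step 4: A A A B  =>  a A A B   (applied A -> a)
  Step 5: a A A B  =>  a A A A B   (applied A -> A A)
  Step 6: a A A A B  =>  a a A A B   (applied A -> a)
  Step 7: a a A A B  =>  a a a A B   (applied A -> a)
  Step 8: a a a A B  =>  a a a A A B   (applied A -> A A)
  Step 9: a a a A A B  =>  a a a A A A B   (applied A -> A A)
  Step 10: a a a A A A B  =>  a a a a A A B   (applied A -> a)
  Step 11: a a a a A A B  =>  a a a a a A B   (applied A -> a)
  Step 12: a a a a a A B  =>  a a a a a A A B   (applied A -> A A)
  Step 13: a a a a a A A B  =>  a a a a a a A B   (applied A -> a)
  Step 14: a a a a a a A B  =>  a a a a a a a B   (applied A -> a)
  Step 15: a a a a a a a B  =>  a a a a a a a b   (applied B -> b)
Final yield: a a a a a a a b
Total rewrite steps: 15

15


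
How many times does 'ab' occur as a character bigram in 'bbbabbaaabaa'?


Scanning 'bbbabbaaabaa' for bigram 'ab':
  Position 0: 'bb' -> no
  Position 1: 'bb' -> no
  Position 2: 'ba' -> no
  Position 3: 'ab' -> MATCH
  Position 4: 'bb' -> no
  Position 5: 'ba' -> no
  Position 6: 'aa' -> no
  Position 7: 'aa' -> no
  Position 8: 'ab' -> MATCH
  Position 9: 'ba' -> no
  Position 10: 'aa' -> no
Total matches: 2

2


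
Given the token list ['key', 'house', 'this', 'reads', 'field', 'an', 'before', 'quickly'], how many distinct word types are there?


Listing all tokens and tracking unique types:
  Token 1: 'key' -> NEW (unique so far: 1)
  Token 2: 'house' -> NEW (unique so far: 2)
  Token 3: 'this' -> NEW (unique so far: 3)
  Token 4: 'reads' -> NEW (unique so far: 4)
  Token 5: 'field' -> NEW (unique so far: 5)
  Token 6: 'an' -> NEW (unique so far: 6)
  Token 7: 'before' -> NEW (unique so far: 7)
  Token 8: 'quickly' -> NEW (unique so far: 8)
Unique types: ('an', 'before', 'field', 'house', 'key', 'quickly', 'reads', 'this')
Vocabulary size: 8

8


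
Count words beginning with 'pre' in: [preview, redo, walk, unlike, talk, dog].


Checking each word for prefix 'pre':
  'preview' -> YES, starts with 'pre' (count: 1)
  'redo' -> no (count: 1)
  'walk' -> no (count: 1)
  'unlike' -> no (count: 1)
  'talk' -> no (count: 1)
  'dog' -> no (count: 1)
Total with prefix 'pre': 1

1


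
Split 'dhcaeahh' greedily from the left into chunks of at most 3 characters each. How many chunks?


'dhcaeahh' has 8 characters.
Chunking with max size 3:
  Chunk 1: 'dhc' (positions 0-2)
  Chunk 2: 'aea' (positions 3-5)
  Chunk 3: 'hh' (positions 6-7)
Total chunks: ceil(8 / 3) = 3

3


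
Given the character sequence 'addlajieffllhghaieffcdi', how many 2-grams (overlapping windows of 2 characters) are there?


String 'addlajieffllhghaieffcdi' has length L = 23.
Number of overlapping n-grams = L - n + 1
Substituting: 23 - 2 + 1 = 22

22


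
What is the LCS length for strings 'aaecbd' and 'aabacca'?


DP table for LCS of 'aaecbd' and 'aabacca':
       a  a  b  a  c  c  a
    0  0  0  0  0  0  0  0
  a 0  1  1  1  1  1  1  1
  a 0  1  2  2  2  2  2  2
  e 0  1  2  2  2  2  2  2
  c 0  1  2  2  2  3  3  3
  b 0  1  2  3  3  3  3  3
  d 0  1  2  3  3  3  3  3
LCS: 'aac'
LCS length = 3

3


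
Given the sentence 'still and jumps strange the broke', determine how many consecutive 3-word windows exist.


Word trigrams from [6] words:
  Trigram 1: (still and jumps)
  Trigram 2: (and jumps strange)
  Trigram 3: (jumps strange the)
  Trigram 4: (strange the broke)
Total word trigrams: 6 - 2 = 4

4


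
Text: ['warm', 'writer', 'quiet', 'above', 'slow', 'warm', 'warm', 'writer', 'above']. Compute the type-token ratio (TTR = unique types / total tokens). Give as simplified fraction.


Tokens: 9
Unique types: ('above', 'quiet', 'slow', 'warm', 'writer') = 5
TTR = 5/9
Already in lowest terms.

5/9


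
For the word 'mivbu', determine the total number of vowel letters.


Scanning each character of 'mivbu':
  Position 1: 'm' -> consonant (running count: 0)
  Position 2: 'i' -> vowel (running count: 1)
  Position 3: 'v' -> consonant (running count: 1)
  Position 4: 'b' -> consonant (running count: 1)
  Position 5: 'u' -> vowel (running count: 2)
Total vowels: 2

2


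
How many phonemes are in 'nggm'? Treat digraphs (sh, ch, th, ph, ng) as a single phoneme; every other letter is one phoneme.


Parsing 'nggm' greedily, digraphs first:
  'ng' -> digraph (1 consonant phoneme) (phonemes so far: 1)
  'g' -> consonant phoneme (phonemes so far: 2)
  'm' -> consonant phoneme (phonemes so far: 3)
Total phonemes: 3

3


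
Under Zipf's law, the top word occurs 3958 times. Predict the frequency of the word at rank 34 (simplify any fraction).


Zipf's law: freq(rank) = f1 / rank
f1 = 3958, rank = 34
freq = 3958 / 34
GCD(3958, 34) = 2
Simplified: 1979/17

1979/17


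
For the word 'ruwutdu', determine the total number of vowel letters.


Scanning each character of 'ruwutdu':
  Position 1: 'r' -> consonant (running count: 0)
  Position 2: 'u' -> vowel (running count: 1)
  Position 3: 'w' -> consonant (running count: 1)
  Position 4: 'u' -> vowel (running count: 2)
  Position 5: 't' -> consonant (running count: 2)
  Position 6: 'd' -> consonant (running count: 2)
  Position 7: 'u' -> vowel (running count: 3)
Total vowels: 3

3


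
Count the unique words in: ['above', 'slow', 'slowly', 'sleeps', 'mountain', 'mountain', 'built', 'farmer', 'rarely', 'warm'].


Listing all tokens and tracking unique types:
  Token 1: 'above' -> NEW (unique so far: 1)
  Token 2: 'slow' -> NEW (unique so far: 2)
  Token 3: 'slowly' -> NEW (unique so far: 3)
  Token 4: 'sleeps' -> NEW (unique so far: 4)
  Token 5: 'mountain' -> NEW (unique so far: 5)
  Token 6: 'mountain' -> duplicate (unique so far: 5)
  Token 7: 'built' -> NEW (unique so far: 6)
  Token 8: 'farmer' -> NEW (unique so far: 7)
  Token 9: 'rarely' -> NEW (unique so far: 8)
  Token 10: 'warm' -> NEW (unique so far: 9)
Unique types: ('above', 'built', 'farmer', 'mountain', 'rarely', 'sleeps', 'slow', 'slowly', 'warm')
Vocabulary size: 9

9


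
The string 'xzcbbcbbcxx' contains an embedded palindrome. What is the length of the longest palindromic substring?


Scanning 'xzcbbcbbcxx' for palindromic substrings.
Substring at positions 2-8: 'cbbcbbc'.
Check: reverse('cbbcbbc') = 'cbbcbbc' -> palindrome confirmed.
Neighbouring characters ('z' / 'x') break symmetry, so it cannot extend further.
No longer palindromic substring exists; longest length = 7

7


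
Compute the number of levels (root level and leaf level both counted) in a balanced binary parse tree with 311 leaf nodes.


In a balanced binary tree with n leaves the deepest leaf is ceil(log2(n)) edges below the root,
so counting node levels inclusive of root and leaves gives ceil(log2(n)) + 1 levels.
log2(311) = 8.2808
ceil(8.2808) = 9
levels = 9 + 1 = 10

10


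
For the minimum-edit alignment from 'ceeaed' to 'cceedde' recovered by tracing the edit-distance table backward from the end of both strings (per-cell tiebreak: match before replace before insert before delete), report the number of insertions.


Edit distance = 4. Backtracking from cell (6, 7) with preference match > replace > insert > delete,
then listing the resulting alignment 'ceeaed' -> 'cceedde' left to right:
  Step 1: insert 'c' [insertion #1]
  Step 2: keep 'c'
  Step 3: keep 'e'
  Step 4: keep 'e'
  Step 5: replace a->d
  Step 6: replace e->d
  Step 7: replace d->e
Total insertions: 1

1


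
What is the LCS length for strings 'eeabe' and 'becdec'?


DP table for LCS of 'eeabe' and 'becdec':
       b  e  c  d  e  c
    0  0  0  0  0  0  0
  e 0  0  1  1  1  1  1
  e 0  0  1  1  1  2  2
  a 0  0  1  1  1  2  2
  b 0  1  1  1  1  2  2
  e 0  1  2  2  2  2  2
LCS: 'ee'
LCS length = 2

2


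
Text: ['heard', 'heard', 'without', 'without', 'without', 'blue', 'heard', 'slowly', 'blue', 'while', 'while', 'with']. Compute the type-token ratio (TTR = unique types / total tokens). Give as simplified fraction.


Tokens: 12
Unique types: ('blue', 'heard', 'slowly', 'while', 'with', 'without') = 6
TTR = 6/12
Simplify: divide both by 6 -> 1/2
TTR = 1/2

1/2


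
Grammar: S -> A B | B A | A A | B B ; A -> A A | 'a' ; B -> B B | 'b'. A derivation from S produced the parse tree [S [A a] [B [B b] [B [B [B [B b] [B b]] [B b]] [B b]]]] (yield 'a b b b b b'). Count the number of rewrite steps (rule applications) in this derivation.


Every bracketed nonterminal node [X ...] in the tree is produced by exactly one rule application.
Reading the tree off as a leftmost derivation:
  Step 1: S  =>  A B   (applied S -> A B)
  Step 2: A B  =>  a B   (applied A -> a)
  Step 3: a B  =>  a B B   (applied B -> B B)
  Step 4: a B B  =>  a b B   (applied B -> b)
  Step 5: a b B  =>  a b B B   (applied B -> B B)
  Step 6: a b B B  =>  a b B B B   (applied B -> B B)
  Step 7: a b B B B  =>  a b B B B B   (applied B -> B B)
  Step 8: a b B B B B  =>  a b b B B B   (applied B -> b)
  Step 9: a b b B B B  =>  a b b b B B   (applied B -> b)
  Step 10: a b b b B B  =>  a b b b b B   (applied B -> b)
  Step 11: a b b b b B  =>  a b b b b b   (applied B -> b)
Final yield: a b b b b b
Total rewrite steps: 11

11


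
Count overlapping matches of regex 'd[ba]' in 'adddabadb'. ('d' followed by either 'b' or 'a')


Pattern: d[ba] means 'd' followed by either 'b' or 'a'.
Scanning 'adddabadb' position-by-position:
  Pos 0: window 'ad' -> no
  Pos 1: window 'dd' -> no
  Pos 2: window 'dd' -> no
  Pos 3: window 'da' -> MATCH
  Pos 4: window 'ab' -> no
  Pos 5: window 'ba' -> no
  Pos 6: window 'ad' -> no
  Pos 7: window 'db' -> MATCH
  Pos 8: window 'b' -> no
Total matches: 2

2


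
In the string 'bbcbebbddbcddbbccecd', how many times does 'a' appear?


Scanning 'bbcbebbddbcddbbccecd' for 'a':
  No matches found.
Total occurrences of 'a': 0

0


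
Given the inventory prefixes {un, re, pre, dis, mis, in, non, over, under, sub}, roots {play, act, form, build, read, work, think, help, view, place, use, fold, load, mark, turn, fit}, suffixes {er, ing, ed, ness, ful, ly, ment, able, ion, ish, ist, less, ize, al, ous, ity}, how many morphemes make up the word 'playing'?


Segmenting 'playing' against the inventory:
  'play' -> root (morpheme 1)
  'ing' -> suffix (morpheme 2)
Total morphemes: 2

2


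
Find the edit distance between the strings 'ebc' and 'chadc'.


Building DP table for s1='ebc' (len 3) and s2='chadc' (len 5):
       c  h  a  d  c
    0  1  2  3  4  5
  e 1  1  2  3  4  5
  b 2  2  2  3  4  5
  c 3  2  3  3  4  4
Edit distance = dp[3][5] = 4

4


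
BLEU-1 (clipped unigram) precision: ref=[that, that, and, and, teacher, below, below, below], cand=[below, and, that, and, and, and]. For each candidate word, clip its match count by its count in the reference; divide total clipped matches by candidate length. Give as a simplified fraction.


Reference word counts: {'and': 2, 'below': 3, 'teacher': 1, 'that': 2}
Checking each candidate word (with clipping):
  'below' -> in reference (ref count 3, used 1/3) -> match (matches: 1)
  'and' -> in reference (ref count 2, used 1/2) -> match (matches: 2)
  'that' -> in reference (ref count 2, used 1/2) -> match (matches: 3)
  'and' -> in reference (ref count 2, used 2/2) -> match (matches: 4)
  'and' -> ref count 2 already used up (2/2) -> clipped, no match (matches: 4)
  'and' -> ref count 2 already used up (2/2) -> clipped, no match (matches: 4)
Clipped matches: 4, Candidate length: 6
Precision = 4/6 = 2/3

2/3


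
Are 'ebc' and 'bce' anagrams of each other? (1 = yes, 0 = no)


Sort characters of 'ebc': 'bce'
Sort characters of 'bce': 'bce'
Sorted forms match -> they ARE anagrams
Result: 1

1


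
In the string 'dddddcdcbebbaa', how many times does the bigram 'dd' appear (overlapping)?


Scanning 'dddddcdcbebbaa' for bigram 'dd':
  Position 0: 'dd' -> MATCH
  Position 1: 'dd' -> MATCH
  Position 2: 'dd' -> MATCH
  Position 3: 'dd' -> MATCH
  Position 4: 'dc' -> no
  Position 5: 'cd' -> no
  Position 6: 'dc' -> no
  Position 7: 'cb' -> no
  Position 8: 'be' -> no
  Position 9: 'eb' -> no
  Position 10: 'bb' -> no
  Position 11: 'ba' -> no
  Position 12: 'aa' -> no
Total matches: 4

4


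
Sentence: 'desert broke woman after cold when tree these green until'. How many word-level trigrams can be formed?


Word trigrams from [10] words:
  Trigram 1: (desert broke woman)
  Trigram 2: (broke woman after)
  Trigram 3: (woman after cold)
  Trigram 4: (after cold when)
  Trigram 5: (cold when tree)
  Trigram 6: (when tree these)
  Trigram 7: (tree these green)
  Trigram 8: (these green until)
Total word trigrams: 10 - 2 = 8

8


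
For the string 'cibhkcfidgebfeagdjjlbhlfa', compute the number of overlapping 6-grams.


String 'cibhkcfidgebfeagdjjlbhlfa' has length L = 25.
Number of overlapping n-grams = L - n + 1
Substituting: 25 - 6 + 1 = 20

20


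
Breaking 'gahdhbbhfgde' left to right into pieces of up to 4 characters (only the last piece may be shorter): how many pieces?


'gahdhbbhfgde' has 12 characters.
Chunking with max size 4:
  Chunk 1: 'gahd' (positions 0-3)
  Chunk 2: 'hbbh' (positions 4-7)
  Chunk 3: 'fgde' (positions 8-11)
Total chunks: ceil(12 / 4) = 3

3


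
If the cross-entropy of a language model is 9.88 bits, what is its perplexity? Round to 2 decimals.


Perplexity formula: PP = 2^H
H = 9.88
PP = 2^9.88
Decompose: 2^9.88 = 2^9 * 2^0.88
2^9 = 512, 2^0.88 ~ 1.8403753
PP ~ 512 * 1.8403753 = 942.2721536
Rounded to 2 decimals: 942.27

942.27


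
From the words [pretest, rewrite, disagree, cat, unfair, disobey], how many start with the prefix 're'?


Checking each word for prefix 're':
  'pretest' -> no (count: 0)
  'rewrite' -> YES, starts with 're' (count: 1)
  'disagree' -> no (count: 1)
  'cat' -> no (count: 1)
  'unfair' -> no (count: 1)
  'disobey' -> no (count: 1)
Total with prefix 're': 1

1


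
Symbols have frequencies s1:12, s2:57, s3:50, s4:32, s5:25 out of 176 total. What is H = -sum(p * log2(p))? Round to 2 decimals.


Computing entropy H = -sum(p_i * log2(p_i)):
  s1: p = 12/176 = 0.0682, -p*log2(p) = 0.2642
  s2: p = 57/176 = 0.3239, -p*log2(p) = 0.5268
  s3: p = 50/176 = 0.2841, -p*log2(p) = 0.5158
  s4: p = 32/176 = 0.1818, -p*log2(p) = 0.4472
  s5: p = 25/176 = 0.1420, -p*log2(p) = 0.3999
H = sum of terms = 2.1539
Rounded to 2 decimals: 2.15

2.15


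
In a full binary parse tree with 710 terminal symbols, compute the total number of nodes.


Leaf nodes (terminals): 710
Internal nodes = n - 1 = 710 - 1 = 709
Total = leaves + internal = 710 + 709 = 1419

1419


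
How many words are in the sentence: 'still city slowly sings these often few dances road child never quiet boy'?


Counting words by splitting on spaces:
  Word 1: 'still'
  Word 2: 'city'
  Word 3: 'slowly'
  Word 4: 'sings'
  Word 5: 'these'
  Word 6: 'often'
  Word 7: 'few'
  Word 8: 'dances'
  Word 9: 'road'
  Word 10: 'child'
  Word 11: 'never'
  Word 12: 'quiet'
  Word 13: 'boy'
Total words: 13

13


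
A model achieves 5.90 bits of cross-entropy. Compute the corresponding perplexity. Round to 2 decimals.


Perplexity formula: PP = 2^H
H = 5.90
PP = 2^5.90
Decompose: 2^5.90 = 2^5 * 2^0.90
2^5 = 32, 2^0.90 ~ 1.8660660
PP ~ 32 * 1.8660660 = 59.7141120
Rounded to 2 decimals: 59.71

59.71


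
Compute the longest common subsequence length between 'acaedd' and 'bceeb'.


DP table for LCS of 'acaedd' and 'bceeb':
       b  c  e  e  b
    0  0  0  0  0  0
  a 0  0  0  0  0  0
  c 0  0  1  1  1  1
  a 0  0  1  1  1  1
  e 0  0  1  2  2  2
  d 0  0  1  2  2  2
  d 0  0  1  2  2  2
LCS: 'ce'
LCS length = 2

2


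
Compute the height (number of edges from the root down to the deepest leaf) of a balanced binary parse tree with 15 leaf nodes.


In a balanced binary tree with n leaves the deepest leaf is ceil(log2(n)) edges below the root.
log2(15) = 3.9069
ceil(3.9069) = 4
height (edges) = 4

4


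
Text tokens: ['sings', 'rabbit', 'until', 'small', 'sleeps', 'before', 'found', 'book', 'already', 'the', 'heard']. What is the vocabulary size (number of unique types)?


Listing all tokens and tracking unique types:
  Token 1: 'sings' -> NEW (unique so far: 1)
  Token 2: 'rabbit' -> NEW (unique so far: 2)
  Token 3: 'until' -> NEW (unique so far: 3)
  Token 4: 'small' -> NEW (unique so far: 4)
  Token 5: 'sleeps' -> NEW (unique so far: 5)
  Token 6: 'before' -> NEW (unique so far: 6)
  Token 7: 'found' -> NEW (unique so far: 7)
  Token 8: 'book' -> NEW (unique so far: 8)
  Token 9: 'already' -> NEW (unique so far: 9)
  Token 10: 'the' -> NEW (unique so far: 10)
  Token 11: 'heard' -> NEW (unique so far: 11)
Unique types: ('already', 'before', 'book', 'found', 'heard', 'rabbit', 'sings', 'sleeps', 'small', 'the', 'until')
Vocabulary size: 11

11


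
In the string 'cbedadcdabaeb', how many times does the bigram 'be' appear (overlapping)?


Scanning 'cbedadcdabaeb' for bigram 'be':
  Position 0: 'cb' -> no
  Position 1: 'be' -> MATCH
  Position 2: 'ed' -> no
  Position 3: 'da' -> no
  Position 4: 'ad' -> no
  Position 5: 'dc' -> no
  Position 6: 'cd' -> no
  Position 7: 'da' -> no
  Position 8: 'ab' -> no
  Position 9: 'ba' -> no
  Position 10: 'ae' -> no
  Position 11: 'eb' -> no
Total matches: 1

1


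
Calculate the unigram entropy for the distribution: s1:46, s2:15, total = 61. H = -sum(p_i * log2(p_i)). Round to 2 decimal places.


Computing entropy H = -sum(p_i * log2(p_i)):
  s1: p = 46/61 = 0.7541, -p*log2(p) = 0.3071
  s2: p = 15/61 = 0.2459, -p*log2(p) = 0.4977
H = sum of terms = 0.8048
Rounded to 2 decimals: 0.80

0.80


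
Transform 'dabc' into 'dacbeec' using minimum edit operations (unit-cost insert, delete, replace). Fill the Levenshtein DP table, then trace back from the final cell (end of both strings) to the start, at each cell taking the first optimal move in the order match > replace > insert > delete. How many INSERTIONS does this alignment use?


Edit distance = 3. Backtracking from cell (4, 7) with preference match > replace > insert > delete,
then listing the resulting alignment 'dabc' -> 'dacbeec' left to right:
  Step 1: keep 'd'
  Step 2: keep 'a'
  Step 3: insert 'c' [insertion #1]
  Step 4: keep 'b'
  Step 5: insert 'e' [insertion #2]
  Step 6: insert 'e' [insertion #3]
  Step 7: keep 'c'
Total insertions: 3

3


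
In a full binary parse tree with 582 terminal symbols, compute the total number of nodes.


Leaf nodes (terminals): 582
Internal nodes = n - 1 = 582 - 1 = 581
Total = leaves + internal = 582 + 581 = 1163

1163


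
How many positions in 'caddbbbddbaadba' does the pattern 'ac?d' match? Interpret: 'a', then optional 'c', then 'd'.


Pattern: ac?d means 'a', then optional 'c', then 'd'.
Scanning 'caddbbbddbaadba' position-by-position:
  Pos 0: window 'cad' -> no
  Pos 1: window 'add' -> MATCH
  Pos 2: window 'ddb' -> no
  Pos 3: window 'dbb' -> no
  Pos 4: window 'bbb' -> no
  Pos 5: window 'bbd' -> no
  Pos 6: window 'bdd' -> no
  Pos 7: window 'ddb' -> no
  Pos 8: window 'dba' -> no
  Pos 9: window 'baa' -> no
  Pos 10: window 'aad' -> no
  Pos 11: window 'adb' -> MATCH
  Pos 12: window 'dba' -> no
  Pos 13: window 'ba' -> no
  Pos 14: window 'a' -> no
Total matches: 2

2
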